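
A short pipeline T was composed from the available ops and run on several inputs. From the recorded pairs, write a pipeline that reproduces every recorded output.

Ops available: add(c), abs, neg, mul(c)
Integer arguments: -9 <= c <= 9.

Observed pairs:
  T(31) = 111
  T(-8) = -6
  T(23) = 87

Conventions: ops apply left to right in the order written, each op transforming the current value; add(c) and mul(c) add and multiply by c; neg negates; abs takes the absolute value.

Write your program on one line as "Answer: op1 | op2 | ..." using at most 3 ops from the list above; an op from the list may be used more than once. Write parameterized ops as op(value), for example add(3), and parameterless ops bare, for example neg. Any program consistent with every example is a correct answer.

add(8) | mul(3) | add(-6)

Check, running the answer program on each example:
  31 -> 39 -> 117 -> 111
  -8 -> 0 -> 0 -> -6
  23 -> 31 -> 93 -> 87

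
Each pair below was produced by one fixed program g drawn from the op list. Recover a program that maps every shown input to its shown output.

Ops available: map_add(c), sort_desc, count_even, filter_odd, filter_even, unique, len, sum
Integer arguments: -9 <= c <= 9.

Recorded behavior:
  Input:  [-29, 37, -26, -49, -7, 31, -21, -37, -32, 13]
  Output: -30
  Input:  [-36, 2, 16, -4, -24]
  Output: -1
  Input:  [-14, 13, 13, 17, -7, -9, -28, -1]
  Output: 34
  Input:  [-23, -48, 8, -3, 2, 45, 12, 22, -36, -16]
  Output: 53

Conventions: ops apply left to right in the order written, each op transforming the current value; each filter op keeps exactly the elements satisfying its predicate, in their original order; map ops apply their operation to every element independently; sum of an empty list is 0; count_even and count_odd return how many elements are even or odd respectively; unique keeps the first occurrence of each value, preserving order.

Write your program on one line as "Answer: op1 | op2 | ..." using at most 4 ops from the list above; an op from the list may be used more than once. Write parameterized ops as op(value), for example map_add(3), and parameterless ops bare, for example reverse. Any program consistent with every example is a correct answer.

map_add(9) | unique | sort_desc | sum

Check, running the answer program on each example:
  [-29, 37, -26, -49, -7, 31, -21, -37, -32, 13] -> [-20, 46, -17, -40, 2, 40, -12, -28, -23, 22] -> [-20, 46, -17, -40, 2, 40, -12, -28, -23, 22] -> [46, 40, 22, 2, -12, -17, -20, -23, -28, -40] -> -30
  [-36, 2, 16, -4, -24] -> [-27, 11, 25, 5, -15] -> [-27, 11, 25, 5, -15] -> [25, 11, 5, -15, -27] -> -1
  [-14, 13, 13, 17, -7, -9, -28, -1] -> [-5, 22, 22, 26, 2, 0, -19, 8] -> [-5, 22, 26, 2, 0, -19, 8] -> [26, 22, 8, 2, 0, -5, -19] -> 34
  [-23, -48, 8, -3, 2, 45, 12, 22, -36, -16] -> [-14, -39, 17, 6, 11, 54, 21, 31, -27, -7] -> [-14, -39, 17, 6, 11, 54, 21, 31, -27, -7] -> [54, 31, 21, 17, 11, 6, -7, -14, -27, -39] -> 53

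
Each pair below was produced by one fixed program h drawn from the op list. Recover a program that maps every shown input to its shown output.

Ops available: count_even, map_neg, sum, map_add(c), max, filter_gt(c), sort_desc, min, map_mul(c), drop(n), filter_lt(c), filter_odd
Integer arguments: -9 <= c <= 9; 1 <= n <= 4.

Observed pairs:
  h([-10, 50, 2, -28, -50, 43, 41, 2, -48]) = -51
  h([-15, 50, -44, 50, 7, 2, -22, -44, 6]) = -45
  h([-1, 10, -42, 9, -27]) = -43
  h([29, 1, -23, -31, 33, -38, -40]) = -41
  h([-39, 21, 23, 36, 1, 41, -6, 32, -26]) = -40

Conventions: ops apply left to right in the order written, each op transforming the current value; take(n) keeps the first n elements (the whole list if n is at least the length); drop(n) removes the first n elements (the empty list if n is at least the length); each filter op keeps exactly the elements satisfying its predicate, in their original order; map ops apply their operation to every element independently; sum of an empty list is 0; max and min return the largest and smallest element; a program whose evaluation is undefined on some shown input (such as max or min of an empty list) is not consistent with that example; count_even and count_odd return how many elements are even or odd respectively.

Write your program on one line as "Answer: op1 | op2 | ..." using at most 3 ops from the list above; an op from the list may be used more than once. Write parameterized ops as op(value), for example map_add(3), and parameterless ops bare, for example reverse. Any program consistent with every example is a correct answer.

map_add(-1) | filter_lt(-1) | min

Check, running the answer program on each example:
  [-10, 50, 2, -28, -50, 43, 41, 2, -48] -> [-11, 49, 1, -29, -51, 42, 40, 1, -49] -> [-11, -29, -51, -49] -> -51
  [-15, 50, -44, 50, 7, 2, -22, -44, 6] -> [-16, 49, -45, 49, 6, 1, -23, -45, 5] -> [-16, -45, -23, -45] -> -45
  [-1, 10, -42, 9, -27] -> [-2, 9, -43, 8, -28] -> [-2, -43, -28] -> -43
  [29, 1, -23, -31, 33, -38, -40] -> [28, 0, -24, -32, 32, -39, -41] -> [-24, -32, -39, -41] -> -41
  [-39, 21, 23, 36, 1, 41, -6, 32, -26] -> [-40, 20, 22, 35, 0, 40, -7, 31, -27] -> [-40, -7, -27] -> -40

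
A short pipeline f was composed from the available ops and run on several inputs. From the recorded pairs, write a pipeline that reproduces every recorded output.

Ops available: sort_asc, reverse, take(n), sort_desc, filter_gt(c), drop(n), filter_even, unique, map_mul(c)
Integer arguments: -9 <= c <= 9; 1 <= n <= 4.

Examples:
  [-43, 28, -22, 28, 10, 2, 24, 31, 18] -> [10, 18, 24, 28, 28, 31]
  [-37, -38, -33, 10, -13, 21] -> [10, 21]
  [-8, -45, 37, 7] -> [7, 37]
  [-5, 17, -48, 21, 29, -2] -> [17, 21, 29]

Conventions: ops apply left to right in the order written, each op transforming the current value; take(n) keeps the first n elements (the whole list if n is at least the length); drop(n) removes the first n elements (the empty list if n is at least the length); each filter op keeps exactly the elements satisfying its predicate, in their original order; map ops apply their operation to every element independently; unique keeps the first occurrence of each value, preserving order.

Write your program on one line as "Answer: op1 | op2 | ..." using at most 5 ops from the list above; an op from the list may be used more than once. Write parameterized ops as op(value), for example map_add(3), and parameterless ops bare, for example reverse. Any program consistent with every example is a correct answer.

reverse | filter_gt(4) | reverse | sort_asc

Check, running the answer program on each example:
  [-43, 28, -22, 28, 10, 2, 24, 31, 18] -> [18, 31, 24, 2, 10, 28, -22, 28, -43] -> [18, 31, 24, 10, 28, 28] -> [28, 28, 10, 24, 31, 18] -> [10, 18, 24, 28, 28, 31]
  [-37, -38, -33, 10, -13, 21] -> [21, -13, 10, -33, -38, -37] -> [21, 10] -> [10, 21] -> [10, 21]
  [-8, -45, 37, 7] -> [7, 37, -45, -8] -> [7, 37] -> [37, 7] -> [7, 37]
  [-5, 17, -48, 21, 29, -2] -> [-2, 29, 21, -48, 17, -5] -> [29, 21, 17] -> [17, 21, 29] -> [17, 21, 29]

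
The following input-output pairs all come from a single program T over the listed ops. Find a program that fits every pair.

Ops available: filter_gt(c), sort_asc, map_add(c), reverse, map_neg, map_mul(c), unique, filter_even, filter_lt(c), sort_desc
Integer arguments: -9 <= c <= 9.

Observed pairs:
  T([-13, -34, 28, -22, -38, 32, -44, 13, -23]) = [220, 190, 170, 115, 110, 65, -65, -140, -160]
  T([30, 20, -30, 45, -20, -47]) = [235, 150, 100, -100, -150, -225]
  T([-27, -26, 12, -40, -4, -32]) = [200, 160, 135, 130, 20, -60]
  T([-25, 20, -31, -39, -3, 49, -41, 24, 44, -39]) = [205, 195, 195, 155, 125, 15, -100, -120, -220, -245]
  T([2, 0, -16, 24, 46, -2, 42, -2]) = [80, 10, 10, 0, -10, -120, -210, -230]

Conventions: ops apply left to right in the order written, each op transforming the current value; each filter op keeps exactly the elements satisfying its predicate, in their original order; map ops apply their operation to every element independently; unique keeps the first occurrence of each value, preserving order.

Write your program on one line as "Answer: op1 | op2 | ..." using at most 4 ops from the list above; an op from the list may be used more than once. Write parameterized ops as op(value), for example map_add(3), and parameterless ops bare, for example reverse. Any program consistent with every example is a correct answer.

map_mul(-5) | reverse | sort_desc

Check, running the answer program on each example:
  [-13, -34, 28, -22, -38, 32, -44, 13, -23] -> [65, 170, -140, 110, 190, -160, 220, -65, 115] -> [115, -65, 220, -160, 190, 110, -140, 170, 65] -> [220, 190, 170, 115, 110, 65, -65, -140, -160]
  [30, 20, -30, 45, -20, -47] -> [-150, -100, 150, -225, 100, 235] -> [235, 100, -225, 150, -100, -150] -> [235, 150, 100, -100, -150, -225]
  [-27, -26, 12, -40, -4, -32] -> [135, 130, -60, 200, 20, 160] -> [160, 20, 200, -60, 130, 135] -> [200, 160, 135, 130, 20, -60]
  [-25, 20, -31, -39, -3, 49, -41, 24, 44, -39] -> [125, -100, 155, 195, 15, -245, 205, -120, -220, 195] -> [195, -220, -120, 205, -245, 15, 195, 155, -100, 125] -> [205, 195, 195, 155, 125, 15, -100, -120, -220, -245]
  [2, 0, -16, 24, 46, -2, 42, -2] -> [-10, 0, 80, -120, -230, 10, -210, 10] -> [10, -210, 10, -230, -120, 80, 0, -10] -> [80, 10, 10, 0, -10, -120, -210, -230]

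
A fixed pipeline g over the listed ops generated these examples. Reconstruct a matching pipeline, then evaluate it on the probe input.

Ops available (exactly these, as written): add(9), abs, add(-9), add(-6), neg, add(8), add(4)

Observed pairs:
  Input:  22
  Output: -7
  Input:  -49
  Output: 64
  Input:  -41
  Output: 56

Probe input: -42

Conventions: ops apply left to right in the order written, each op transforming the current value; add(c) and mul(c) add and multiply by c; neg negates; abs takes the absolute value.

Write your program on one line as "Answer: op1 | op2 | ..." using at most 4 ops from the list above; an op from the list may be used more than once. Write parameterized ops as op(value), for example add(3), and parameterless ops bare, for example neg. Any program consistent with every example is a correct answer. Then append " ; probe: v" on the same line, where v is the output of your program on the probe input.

add(-6) | neg | add(9) ; probe: 57

Check, running the answer program on each example:
  22 -> 16 -> -16 -> -7
  -49 -> -55 -> 55 -> 64
  -41 -> -47 -> 47 -> 56
  probe: -42 -> -48 -> 48 -> 57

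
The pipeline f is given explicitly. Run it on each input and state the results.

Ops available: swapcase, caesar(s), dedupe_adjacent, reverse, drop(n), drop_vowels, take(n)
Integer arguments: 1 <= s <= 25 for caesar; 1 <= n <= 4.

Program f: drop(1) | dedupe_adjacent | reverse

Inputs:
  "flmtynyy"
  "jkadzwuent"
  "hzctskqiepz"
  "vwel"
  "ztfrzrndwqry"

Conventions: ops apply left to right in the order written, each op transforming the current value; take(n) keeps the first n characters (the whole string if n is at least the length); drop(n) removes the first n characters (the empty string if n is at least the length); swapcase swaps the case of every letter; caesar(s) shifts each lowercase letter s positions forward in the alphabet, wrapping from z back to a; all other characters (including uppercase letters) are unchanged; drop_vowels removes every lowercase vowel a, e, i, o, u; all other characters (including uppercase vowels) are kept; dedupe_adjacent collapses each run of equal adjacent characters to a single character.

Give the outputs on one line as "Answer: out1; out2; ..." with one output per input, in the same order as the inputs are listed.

Execution, op by op:
  "flmtynyy" -> "lmtynyy" -> "lmtyny" -> "ynytml"
  "jkadzwuent" -> "kadzwuent" -> "kadzwuent" -> "tneuwzdak"
  "hzctskqiepz" -> "zctskqiepz" -> "zctskqiepz" -> "zpeiqkstcz"
  "vwel" -> "wel" -> "wel" -> "lew"
  "ztfrzrndwqry" -> "tfrzrndwqry" -> "tfrzrndwqry" -> "yrqwdnrzrft"

"ynytml"; "tneuwzdak"; "zpeiqkstcz"; "lew"; "yrqwdnrzrft"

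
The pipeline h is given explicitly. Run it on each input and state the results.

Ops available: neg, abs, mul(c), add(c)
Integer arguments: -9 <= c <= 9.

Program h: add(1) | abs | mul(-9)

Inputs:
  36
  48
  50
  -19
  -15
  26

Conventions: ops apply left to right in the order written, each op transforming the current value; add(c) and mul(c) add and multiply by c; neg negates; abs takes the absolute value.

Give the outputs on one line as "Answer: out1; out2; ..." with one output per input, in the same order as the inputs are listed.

Execution, op by op:
  36 -> 37 -> 37 -> -333
  48 -> 49 -> 49 -> -441
  50 -> 51 -> 51 -> -459
  -19 -> -18 -> 18 -> -162
  -15 -> -14 -> 14 -> -126
  26 -> 27 -> 27 -> -243

-333; -441; -459; -162; -126; -243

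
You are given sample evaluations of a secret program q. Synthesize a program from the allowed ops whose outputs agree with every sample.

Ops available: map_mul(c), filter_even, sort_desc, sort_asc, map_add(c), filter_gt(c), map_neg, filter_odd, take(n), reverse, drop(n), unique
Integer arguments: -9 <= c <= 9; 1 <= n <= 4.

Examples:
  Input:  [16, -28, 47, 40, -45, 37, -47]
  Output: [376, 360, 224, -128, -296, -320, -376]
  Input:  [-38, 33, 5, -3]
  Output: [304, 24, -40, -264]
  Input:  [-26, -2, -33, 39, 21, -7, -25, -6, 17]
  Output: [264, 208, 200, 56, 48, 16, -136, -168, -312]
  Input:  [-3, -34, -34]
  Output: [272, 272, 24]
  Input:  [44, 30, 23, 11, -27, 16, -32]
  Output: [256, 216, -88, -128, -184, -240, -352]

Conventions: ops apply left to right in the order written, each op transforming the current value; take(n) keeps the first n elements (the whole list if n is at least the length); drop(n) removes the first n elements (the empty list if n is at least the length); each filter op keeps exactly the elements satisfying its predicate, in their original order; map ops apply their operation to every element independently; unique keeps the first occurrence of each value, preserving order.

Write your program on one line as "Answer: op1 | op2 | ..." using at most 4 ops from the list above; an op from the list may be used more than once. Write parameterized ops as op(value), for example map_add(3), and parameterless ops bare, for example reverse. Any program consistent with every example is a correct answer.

sort_desc | sort_asc | map_mul(-8)

Check, running the answer program on each example:
  [16, -28, 47, 40, -45, 37, -47] -> [47, 40, 37, 16, -28, -45, -47] -> [-47, -45, -28, 16, 37, 40, 47] -> [376, 360, 224, -128, -296, -320, -376]
  [-38, 33, 5, -3] -> [33, 5, -3, -38] -> [-38, -3, 5, 33] -> [304, 24, -40, -264]
  [-26, -2, -33, 39, 21, -7, -25, -6, 17] -> [39, 21, 17, -2, -6, -7, -25, -26, -33] -> [-33, -26, -25, -7, -6, -2, 17, 21, 39] -> [264, 208, 200, 56, 48, 16, -136, -168, -312]
  [-3, -34, -34] -> [-3, -34, -34] -> [-34, -34, -3] -> [272, 272, 24]
  [44, 30, 23, 11, -27, 16, -32] -> [44, 30, 23, 16, 11, -27, -32] -> [-32, -27, 11, 16, 23, 30, 44] -> [256, 216, -88, -128, -184, -240, -352]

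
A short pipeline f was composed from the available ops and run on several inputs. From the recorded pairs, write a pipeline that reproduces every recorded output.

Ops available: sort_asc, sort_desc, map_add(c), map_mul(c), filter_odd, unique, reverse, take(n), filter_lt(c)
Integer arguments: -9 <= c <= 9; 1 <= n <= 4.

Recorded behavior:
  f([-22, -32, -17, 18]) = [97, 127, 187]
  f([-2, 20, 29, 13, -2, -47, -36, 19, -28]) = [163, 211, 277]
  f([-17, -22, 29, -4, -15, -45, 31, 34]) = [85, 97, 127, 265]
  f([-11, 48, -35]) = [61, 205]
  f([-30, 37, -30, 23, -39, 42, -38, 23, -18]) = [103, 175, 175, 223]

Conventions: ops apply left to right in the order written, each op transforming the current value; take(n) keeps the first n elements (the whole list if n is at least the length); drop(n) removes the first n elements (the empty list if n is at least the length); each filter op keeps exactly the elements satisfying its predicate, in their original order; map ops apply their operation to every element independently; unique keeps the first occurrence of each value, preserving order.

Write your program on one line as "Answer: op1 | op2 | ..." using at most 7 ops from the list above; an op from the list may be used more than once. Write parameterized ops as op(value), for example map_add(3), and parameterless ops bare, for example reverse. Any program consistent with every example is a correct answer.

reverse | filter_lt(-4) | map_mul(-6) | map_add(-5) | sort_asc | take(4)

Check, running the answer program on each example:
  [-22, -32, -17, 18] -> [18, -17, -32, -22] -> [-17, -32, -22] -> [102, 192, 132] -> [97, 187, 127] -> [97, 127, 187] -> [97, 127, 187]
  [-2, 20, 29, 13, -2, -47, -36, 19, -28] -> [-28, 19, -36, -47, -2, 13, 29, 20, -2] -> [-28, -36, -47] -> [168, 216, 282] -> [163, 211, 277] -> [163, 211, 277] -> [163, 211, 277]
  [-17, -22, 29, -4, -15, -45, 31, 34] -> [34, 31, -45, -15, -4, 29, -22, -17] -> [-45, -15, -22, -17] -> [270, 90, 132, 102] -> [265, 85, 127, 97] -> [85, 97, 127, 265] -> [85, 97, 127, 265]
  [-11, 48, -35] -> [-35, 48, -11] -> [-35, -11] -> [210, 66] -> [205, 61] -> [61, 205] -> [61, 205]
  [-30, 37, -30, 23, -39, 42, -38, 23, -18] -> [-18, 23, -38, 42, -39, 23, -30, 37, -30] -> [-18, -38, -39, -30, -30] -> [108, 228, 234, 180, 180] -> [103, 223, 229, 175, 175] -> [103, 175, 175, 223, 229] -> [103, 175, 175, 223]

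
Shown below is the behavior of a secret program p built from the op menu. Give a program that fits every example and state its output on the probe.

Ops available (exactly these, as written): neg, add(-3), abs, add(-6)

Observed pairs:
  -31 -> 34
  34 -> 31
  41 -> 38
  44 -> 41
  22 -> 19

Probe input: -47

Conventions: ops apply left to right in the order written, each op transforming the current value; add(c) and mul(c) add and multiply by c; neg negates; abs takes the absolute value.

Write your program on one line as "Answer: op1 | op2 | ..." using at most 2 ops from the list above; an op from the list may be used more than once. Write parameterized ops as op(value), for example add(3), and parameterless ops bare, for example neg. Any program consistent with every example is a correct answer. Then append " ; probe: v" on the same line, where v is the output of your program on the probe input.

add(-3) | abs ; probe: 50

Check, running the answer program on each example:
  -31 -> -34 -> 34
  34 -> 31 -> 31
  41 -> 38 -> 38
  44 -> 41 -> 41
  22 -> 19 -> 19
  probe: -47 -> -50 -> 50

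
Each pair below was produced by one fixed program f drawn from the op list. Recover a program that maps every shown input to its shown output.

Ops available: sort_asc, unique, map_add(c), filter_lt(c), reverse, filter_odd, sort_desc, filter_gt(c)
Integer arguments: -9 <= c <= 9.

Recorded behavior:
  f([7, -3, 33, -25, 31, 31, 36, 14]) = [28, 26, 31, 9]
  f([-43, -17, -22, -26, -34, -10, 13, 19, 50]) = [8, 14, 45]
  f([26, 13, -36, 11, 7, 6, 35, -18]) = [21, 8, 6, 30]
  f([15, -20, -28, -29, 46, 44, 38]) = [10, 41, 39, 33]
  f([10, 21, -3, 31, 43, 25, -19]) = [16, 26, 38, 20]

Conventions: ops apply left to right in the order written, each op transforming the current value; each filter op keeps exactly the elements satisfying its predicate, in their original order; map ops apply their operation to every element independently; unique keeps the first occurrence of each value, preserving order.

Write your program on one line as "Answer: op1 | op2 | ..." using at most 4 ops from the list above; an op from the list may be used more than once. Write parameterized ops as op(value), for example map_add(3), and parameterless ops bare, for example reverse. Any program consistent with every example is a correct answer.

unique | map_add(-5) | filter_gt(-6) | filter_gt(5)

Check, running the answer program on each example:
  [7, -3, 33, -25, 31, 31, 36, 14] -> [7, -3, 33, -25, 31, 36, 14] -> [2, -8, 28, -30, 26, 31, 9] -> [2, 28, 26, 31, 9] -> [28, 26, 31, 9]
  [-43, -17, -22, -26, -34, -10, 13, 19, 50] -> [-43, -17, -22, -26, -34, -10, 13, 19, 50] -> [-48, -22, -27, -31, -39, -15, 8, 14, 45] -> [8, 14, 45] -> [8, 14, 45]
  [26, 13, -36, 11, 7, 6, 35, -18] -> [26, 13, -36, 11, 7, 6, 35, -18] -> [21, 8, -41, 6, 2, 1, 30, -23] -> [21, 8, 6, 2, 1, 30] -> [21, 8, 6, 30]
  [15, -20, -28, -29, 46, 44, 38] -> [15, -20, -28, -29, 46, 44, 38] -> [10, -25, -33, -34, 41, 39, 33] -> [10, 41, 39, 33] -> [10, 41, 39, 33]
  [10, 21, -3, 31, 43, 25, -19] -> [10, 21, -3, 31, 43, 25, -19] -> [5, 16, -8, 26, 38, 20, -24] -> [5, 16, 26, 38, 20] -> [16, 26, 38, 20]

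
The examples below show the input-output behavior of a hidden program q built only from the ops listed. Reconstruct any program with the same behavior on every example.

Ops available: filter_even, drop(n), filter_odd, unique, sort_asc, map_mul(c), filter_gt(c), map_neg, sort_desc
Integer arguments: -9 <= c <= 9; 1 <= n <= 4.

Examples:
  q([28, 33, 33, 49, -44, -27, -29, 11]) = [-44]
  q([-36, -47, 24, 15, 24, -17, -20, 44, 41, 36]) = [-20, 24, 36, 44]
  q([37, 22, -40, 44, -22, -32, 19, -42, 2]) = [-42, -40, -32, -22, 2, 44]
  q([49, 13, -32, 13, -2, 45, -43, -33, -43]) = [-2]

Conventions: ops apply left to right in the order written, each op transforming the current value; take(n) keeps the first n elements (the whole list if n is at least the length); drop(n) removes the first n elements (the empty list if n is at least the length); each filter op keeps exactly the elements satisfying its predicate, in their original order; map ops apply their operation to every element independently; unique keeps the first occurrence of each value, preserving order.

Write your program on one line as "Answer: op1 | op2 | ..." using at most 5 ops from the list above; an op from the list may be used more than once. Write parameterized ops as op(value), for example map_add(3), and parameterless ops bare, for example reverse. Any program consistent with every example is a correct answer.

filter_even | unique | drop(1) | sort_asc

Check, running the answer program on each example:
  [28, 33, 33, 49, -44, -27, -29, 11] -> [28, -44] -> [28, -44] -> [-44] -> [-44]
  [-36, -47, 24, 15, 24, -17, -20, 44, 41, 36] -> [-36, 24, 24, -20, 44, 36] -> [-36, 24, -20, 44, 36] -> [24, -20, 44, 36] -> [-20, 24, 36, 44]
  [37, 22, -40, 44, -22, -32, 19, -42, 2] -> [22, -40, 44, -22, -32, -42, 2] -> [22, -40, 44, -22, -32, -42, 2] -> [-40, 44, -22, -32, -42, 2] -> [-42, -40, -32, -22, 2, 44]
  [49, 13, -32, 13, -2, 45, -43, -33, -43] -> [-32, -2] -> [-32, -2] -> [-2] -> [-2]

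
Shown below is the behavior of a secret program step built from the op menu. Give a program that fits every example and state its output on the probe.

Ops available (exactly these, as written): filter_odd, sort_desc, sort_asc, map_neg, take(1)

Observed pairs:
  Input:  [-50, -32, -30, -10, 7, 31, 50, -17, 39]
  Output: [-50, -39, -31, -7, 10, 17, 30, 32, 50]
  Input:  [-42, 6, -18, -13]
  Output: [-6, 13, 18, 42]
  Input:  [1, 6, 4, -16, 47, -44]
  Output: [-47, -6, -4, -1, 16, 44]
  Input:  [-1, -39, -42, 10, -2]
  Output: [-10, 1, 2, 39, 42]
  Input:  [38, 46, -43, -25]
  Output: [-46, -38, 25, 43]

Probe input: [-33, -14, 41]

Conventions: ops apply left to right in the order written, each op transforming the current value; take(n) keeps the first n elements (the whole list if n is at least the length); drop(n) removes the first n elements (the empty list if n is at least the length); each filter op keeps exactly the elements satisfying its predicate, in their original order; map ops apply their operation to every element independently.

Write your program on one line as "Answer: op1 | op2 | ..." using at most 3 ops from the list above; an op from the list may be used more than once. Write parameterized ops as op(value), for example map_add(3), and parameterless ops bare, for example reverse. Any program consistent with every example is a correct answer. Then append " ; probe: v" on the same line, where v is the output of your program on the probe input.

sort_desc | map_neg ; probe: [-41, 14, 33]

Check, running the answer program on each example:
  [-50, -32, -30, -10, 7, 31, 50, -17, 39] -> [50, 39, 31, 7, -10, -17, -30, -32, -50] -> [-50, -39, -31, -7, 10, 17, 30, 32, 50]
  [-42, 6, -18, -13] -> [6, -13, -18, -42] -> [-6, 13, 18, 42]
  [1, 6, 4, -16, 47, -44] -> [47, 6, 4, 1, -16, -44] -> [-47, -6, -4, -1, 16, 44]
  [-1, -39, -42, 10, -2] -> [10, -1, -2, -39, -42] -> [-10, 1, 2, 39, 42]
  [38, 46, -43, -25] -> [46, 38, -25, -43] -> [-46, -38, 25, 43]
  probe: [-33, -14, 41] -> [41, -14, -33] -> [-41, 14, 33]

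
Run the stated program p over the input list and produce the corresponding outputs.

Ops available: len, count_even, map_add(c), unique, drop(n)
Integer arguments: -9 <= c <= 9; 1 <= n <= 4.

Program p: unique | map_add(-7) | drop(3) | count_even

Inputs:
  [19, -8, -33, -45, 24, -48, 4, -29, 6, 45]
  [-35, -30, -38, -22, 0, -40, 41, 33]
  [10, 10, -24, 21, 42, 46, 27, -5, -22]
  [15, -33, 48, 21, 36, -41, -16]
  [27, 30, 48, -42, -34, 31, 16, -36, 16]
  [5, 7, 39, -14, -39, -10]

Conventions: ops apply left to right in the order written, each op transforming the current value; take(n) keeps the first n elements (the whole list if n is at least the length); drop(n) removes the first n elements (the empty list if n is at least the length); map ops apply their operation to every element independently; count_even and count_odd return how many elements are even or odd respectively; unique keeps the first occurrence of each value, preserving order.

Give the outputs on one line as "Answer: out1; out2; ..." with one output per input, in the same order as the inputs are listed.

Execution, op by op:
  [19, -8, -33, -45, 24, -48, 4, -29, 6, 45] -> [19, -8, -33, -45, 24, -48, 4, -29, 6, 45] -> [12, -15, -40, -52, 17, -55, -3, -36, -1, 38] -> [-52, 17, -55, -3, -36, -1, 38] -> 3
  [-35, -30, -38, -22, 0, -40, 41, 33] -> [-35, -30, -38, -22, 0, -40, 41, 33] -> [-42, -37, -45, -29, -7, -47, 34, 26] -> [-29, -7, -47, 34, 26] -> 2
  [10, 10, -24, 21, 42, 46, 27, -5, -22] -> [10, -24, 21, 42, 46, 27, -5, -22] -> [3, -31, 14, 35, 39, 20, -12, -29] -> [35, 39, 20, -12, -29] -> 2
  [15, -33, 48, 21, 36, -41, -16] -> [15, -33, 48, 21, 36, -41, -16] -> [8, -40, 41, 14, 29, -48, -23] -> [14, 29, -48, -23] -> 2
  [27, 30, 48, -42, -34, 31, 16, -36, 16] -> [27, 30, 48, -42, -34, 31, 16, -36] -> [20, 23, 41, -49, -41, 24, 9, -43] -> [-49, -41, 24, 9, -43] -> 1
  [5, 7, 39, -14, -39, -10] -> [5, 7, 39, -14, -39, -10] -> [-2, 0, 32, -21, -46, -17] -> [-21, -46, -17] -> 1

3; 2; 2; 2; 1; 1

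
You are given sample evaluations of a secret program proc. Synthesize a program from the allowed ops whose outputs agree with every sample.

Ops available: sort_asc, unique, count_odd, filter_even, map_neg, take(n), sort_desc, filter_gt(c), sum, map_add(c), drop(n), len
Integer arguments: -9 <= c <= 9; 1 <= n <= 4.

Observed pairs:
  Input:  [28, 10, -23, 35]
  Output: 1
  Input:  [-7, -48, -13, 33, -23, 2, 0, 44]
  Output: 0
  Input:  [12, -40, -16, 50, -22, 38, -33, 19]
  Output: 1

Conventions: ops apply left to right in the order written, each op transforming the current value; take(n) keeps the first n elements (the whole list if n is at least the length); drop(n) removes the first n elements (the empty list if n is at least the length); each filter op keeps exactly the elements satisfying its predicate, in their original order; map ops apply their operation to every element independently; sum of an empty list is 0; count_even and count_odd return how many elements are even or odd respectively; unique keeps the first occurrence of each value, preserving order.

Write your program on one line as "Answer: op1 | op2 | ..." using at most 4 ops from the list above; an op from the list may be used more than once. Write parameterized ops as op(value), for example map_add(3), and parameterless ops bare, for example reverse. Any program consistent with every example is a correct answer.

take(1) | filter_even | len

Check, running the answer program on each example:
  [28, 10, -23, 35] -> [28] -> [28] -> 1
  [-7, -48, -13, 33, -23, 2, 0, 44] -> [-7] -> [] -> 0
  [12, -40, -16, 50, -22, 38, -33, 19] -> [12] -> [12] -> 1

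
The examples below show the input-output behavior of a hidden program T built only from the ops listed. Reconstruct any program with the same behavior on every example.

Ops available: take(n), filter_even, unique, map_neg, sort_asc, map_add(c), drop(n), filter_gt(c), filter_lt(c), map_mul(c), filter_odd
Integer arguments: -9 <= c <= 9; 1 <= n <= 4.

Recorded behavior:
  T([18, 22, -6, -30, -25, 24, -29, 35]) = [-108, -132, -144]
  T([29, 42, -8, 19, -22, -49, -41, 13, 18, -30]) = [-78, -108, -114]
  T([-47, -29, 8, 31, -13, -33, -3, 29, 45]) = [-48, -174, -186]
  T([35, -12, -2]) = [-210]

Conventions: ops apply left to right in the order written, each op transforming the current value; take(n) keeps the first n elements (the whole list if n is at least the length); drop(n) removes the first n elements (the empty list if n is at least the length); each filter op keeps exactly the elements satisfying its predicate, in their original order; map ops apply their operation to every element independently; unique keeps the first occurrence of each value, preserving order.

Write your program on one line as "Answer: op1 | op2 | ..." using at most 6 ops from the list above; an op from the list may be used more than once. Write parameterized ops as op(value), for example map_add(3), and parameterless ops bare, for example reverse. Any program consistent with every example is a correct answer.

sort_asc | map_mul(6) | filter_gt(-5) | take(3) | map_neg

Check, running the answer program on each example:
  [18, 22, -6, -30, -25, 24, -29, 35] -> [-30, -29, -25, -6, 18, 22, 24, 35] -> [-180, -174, -150, -36, 108, 132, 144, 210] -> [108, 132, 144, 210] -> [108, 132, 144] -> [-108, -132, -144]
  [29, 42, -8, 19, -22, -49, -41, 13, 18, -30] -> [-49, -41, -30, -22, -8, 13, 18, 19, 29, 42] -> [-294, -246, -180, -132, -48, 78, 108, 114, 174, 252] -> [78, 108, 114, 174, 252] -> [78, 108, 114] -> [-78, -108, -114]
  [-47, -29, 8, 31, -13, -33, -3, 29, 45] -> [-47, -33, -29, -13, -3, 8, 29, 31, 45] -> [-282, -198, -174, -78, -18, 48, 174, 186, 270] -> [48, 174, 186, 270] -> [48, 174, 186] -> [-48, -174, -186]
  [35, -12, -2] -> [-12, -2, 35] -> [-72, -12, 210] -> [210] -> [210] -> [-210]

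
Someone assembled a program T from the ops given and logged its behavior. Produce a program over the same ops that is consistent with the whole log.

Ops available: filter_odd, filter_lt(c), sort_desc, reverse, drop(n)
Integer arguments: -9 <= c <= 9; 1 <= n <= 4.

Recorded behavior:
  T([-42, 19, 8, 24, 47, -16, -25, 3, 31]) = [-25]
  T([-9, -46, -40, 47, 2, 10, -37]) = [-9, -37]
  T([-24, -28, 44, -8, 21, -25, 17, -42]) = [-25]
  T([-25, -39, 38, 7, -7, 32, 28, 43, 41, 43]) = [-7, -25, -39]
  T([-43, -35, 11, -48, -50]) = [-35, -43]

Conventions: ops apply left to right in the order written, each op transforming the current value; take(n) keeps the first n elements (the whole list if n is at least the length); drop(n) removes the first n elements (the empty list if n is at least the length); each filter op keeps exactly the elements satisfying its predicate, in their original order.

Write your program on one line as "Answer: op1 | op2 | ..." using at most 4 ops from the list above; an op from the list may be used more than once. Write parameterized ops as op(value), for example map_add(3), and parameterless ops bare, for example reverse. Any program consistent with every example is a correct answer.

filter_odd | filter_lt(-4) | reverse | sort_desc

Check, running the answer program on each example:
  [-42, 19, 8, 24, 47, -16, -25, 3, 31] -> [19, 47, -25, 3, 31] -> [-25] -> [-25] -> [-25]
  [-9, -46, -40, 47, 2, 10, -37] -> [-9, 47, -37] -> [-9, -37] -> [-37, -9] -> [-9, -37]
  [-24, -28, 44, -8, 21, -25, 17, -42] -> [21, -25, 17] -> [-25] -> [-25] -> [-25]
  [-25, -39, 38, 7, -7, 32, 28, 43, 41, 43] -> [-25, -39, 7, -7, 43, 41, 43] -> [-25, -39, -7] -> [-7, -39, -25] -> [-7, -25, -39]
  [-43, -35, 11, -48, -50] -> [-43, -35, 11] -> [-43, -35] -> [-35, -43] -> [-35, -43]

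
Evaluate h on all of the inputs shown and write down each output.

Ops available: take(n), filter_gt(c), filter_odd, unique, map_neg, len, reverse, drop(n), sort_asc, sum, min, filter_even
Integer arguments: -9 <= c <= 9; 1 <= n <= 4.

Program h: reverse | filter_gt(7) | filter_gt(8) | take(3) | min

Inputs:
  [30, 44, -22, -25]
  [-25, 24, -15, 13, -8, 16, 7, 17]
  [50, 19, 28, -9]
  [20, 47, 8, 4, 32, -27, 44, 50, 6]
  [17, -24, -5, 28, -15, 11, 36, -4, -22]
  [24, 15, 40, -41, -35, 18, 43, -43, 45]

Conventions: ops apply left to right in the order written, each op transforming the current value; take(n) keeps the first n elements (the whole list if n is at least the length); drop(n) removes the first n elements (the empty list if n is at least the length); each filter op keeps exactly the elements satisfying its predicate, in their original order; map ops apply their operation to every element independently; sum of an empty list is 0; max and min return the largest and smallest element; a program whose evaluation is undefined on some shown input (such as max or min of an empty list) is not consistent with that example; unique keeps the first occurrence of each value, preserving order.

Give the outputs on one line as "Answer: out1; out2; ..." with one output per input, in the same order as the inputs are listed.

30; 13; 19; 32; 11; 18

Execution, op by op:
  [30, 44, -22, -25] -> [-25, -22, 44, 30] -> [44, 30] -> [44, 30] -> [44, 30] -> 30
  [-25, 24, -15, 13, -8, 16, 7, 17] -> [17, 7, 16, -8, 13, -15, 24, -25] -> [17, 16, 13, 24] -> [17, 16, 13, 24] -> [17, 16, 13] -> 13
  [50, 19, 28, -9] -> [-9, 28, 19, 50] -> [28, 19, 50] -> [28, 19, 50] -> [28, 19, 50] -> 19
  [20, 47, 8, 4, 32, -27, 44, 50, 6] -> [6, 50, 44, -27, 32, 4, 8, 47, 20] -> [50, 44, 32, 8, 47, 20] -> [50, 44, 32, 47, 20] -> [50, 44, 32] -> 32
  [17, -24, -5, 28, -15, 11, 36, -4, -22] -> [-22, -4, 36, 11, -15, 28, -5, -24, 17] -> [36, 11, 28, 17] -> [36, 11, 28, 17] -> [36, 11, 28] -> 11
  [24, 15, 40, -41, -35, 18, 43, -43, 45] -> [45, -43, 43, 18, -35, -41, 40, 15, 24] -> [45, 43, 18, 40, 15, 24] -> [45, 43, 18, 40, 15, 24] -> [45, 43, 18] -> 18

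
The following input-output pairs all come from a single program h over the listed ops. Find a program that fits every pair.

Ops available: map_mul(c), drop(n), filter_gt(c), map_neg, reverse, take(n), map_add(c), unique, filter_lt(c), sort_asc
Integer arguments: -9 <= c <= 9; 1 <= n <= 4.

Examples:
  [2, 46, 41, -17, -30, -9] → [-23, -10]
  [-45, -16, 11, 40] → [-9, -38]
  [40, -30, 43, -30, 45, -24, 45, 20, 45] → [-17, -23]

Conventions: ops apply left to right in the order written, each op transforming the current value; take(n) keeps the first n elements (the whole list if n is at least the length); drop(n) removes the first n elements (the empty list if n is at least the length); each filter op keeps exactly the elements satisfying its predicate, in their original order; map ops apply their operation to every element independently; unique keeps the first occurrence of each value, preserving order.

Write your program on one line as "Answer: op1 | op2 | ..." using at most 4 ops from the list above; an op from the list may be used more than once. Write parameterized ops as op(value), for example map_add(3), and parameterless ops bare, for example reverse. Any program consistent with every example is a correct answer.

reverse | map_add(7) | unique | filter_lt(-8)

Check, running the answer program on each example:
  [2, 46, 41, -17, -30, -9] -> [-9, -30, -17, 41, 46, 2] -> [-2, -23, -10, 48, 53, 9] -> [-2, -23, -10, 48, 53, 9] -> [-23, -10]
  [-45, -16, 11, 40] -> [40, 11, -16, -45] -> [47, 18, -9, -38] -> [47, 18, -9, -38] -> [-9, -38]
  [40, -30, 43, -30, 45, -24, 45, 20, 45] -> [45, 20, 45, -24, 45, -30, 43, -30, 40] -> [52, 27, 52, -17, 52, -23, 50, -23, 47] -> [52, 27, -17, -23, 50, 47] -> [-17, -23]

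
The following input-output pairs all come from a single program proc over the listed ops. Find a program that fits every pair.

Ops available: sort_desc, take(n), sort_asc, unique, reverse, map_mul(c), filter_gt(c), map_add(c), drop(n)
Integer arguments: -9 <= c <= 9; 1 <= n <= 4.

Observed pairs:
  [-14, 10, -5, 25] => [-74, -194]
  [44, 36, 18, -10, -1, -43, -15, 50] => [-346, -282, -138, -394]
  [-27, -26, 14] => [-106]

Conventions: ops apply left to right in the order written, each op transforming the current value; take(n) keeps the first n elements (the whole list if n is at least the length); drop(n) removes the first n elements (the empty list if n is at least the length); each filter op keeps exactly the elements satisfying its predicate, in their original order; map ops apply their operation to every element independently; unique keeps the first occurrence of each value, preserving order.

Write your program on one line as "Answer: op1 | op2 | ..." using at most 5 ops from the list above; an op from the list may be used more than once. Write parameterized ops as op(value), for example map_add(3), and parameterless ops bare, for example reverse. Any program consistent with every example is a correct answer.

filter_gt(9) | map_mul(-8) | reverse | map_add(6) | reverse

Check, running the answer program on each example:
  [-14, 10, -5, 25] -> [10, 25] -> [-80, -200] -> [-200, -80] -> [-194, -74] -> [-74, -194]
  [44, 36, 18, -10, -1, -43, -15, 50] -> [44, 36, 18, 50] -> [-352, -288, -144, -400] -> [-400, -144, -288, -352] -> [-394, -138, -282, -346] -> [-346, -282, -138, -394]
  [-27, -26, 14] -> [14] -> [-112] -> [-112] -> [-106] -> [-106]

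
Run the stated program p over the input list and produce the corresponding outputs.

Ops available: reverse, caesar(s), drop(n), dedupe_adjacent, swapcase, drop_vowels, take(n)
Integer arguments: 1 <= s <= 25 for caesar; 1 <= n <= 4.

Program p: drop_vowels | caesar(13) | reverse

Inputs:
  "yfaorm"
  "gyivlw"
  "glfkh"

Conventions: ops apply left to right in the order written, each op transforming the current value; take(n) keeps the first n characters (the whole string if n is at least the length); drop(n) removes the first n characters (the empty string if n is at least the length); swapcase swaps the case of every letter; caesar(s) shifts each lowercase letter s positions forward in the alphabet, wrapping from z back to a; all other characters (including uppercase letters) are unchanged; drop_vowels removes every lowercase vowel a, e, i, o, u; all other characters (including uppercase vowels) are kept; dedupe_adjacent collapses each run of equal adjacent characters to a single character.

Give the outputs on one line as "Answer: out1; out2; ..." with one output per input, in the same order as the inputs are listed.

Execution, op by op:
  "yfaorm" -> "yfrm" -> "lsez" -> "zesl"
  "gyivlw" -> "gyvlw" -> "tliyj" -> "jyilt"
  "glfkh" -> "glfkh" -> "tysxu" -> "uxsyt"

"zesl"; "jyilt"; "uxsyt"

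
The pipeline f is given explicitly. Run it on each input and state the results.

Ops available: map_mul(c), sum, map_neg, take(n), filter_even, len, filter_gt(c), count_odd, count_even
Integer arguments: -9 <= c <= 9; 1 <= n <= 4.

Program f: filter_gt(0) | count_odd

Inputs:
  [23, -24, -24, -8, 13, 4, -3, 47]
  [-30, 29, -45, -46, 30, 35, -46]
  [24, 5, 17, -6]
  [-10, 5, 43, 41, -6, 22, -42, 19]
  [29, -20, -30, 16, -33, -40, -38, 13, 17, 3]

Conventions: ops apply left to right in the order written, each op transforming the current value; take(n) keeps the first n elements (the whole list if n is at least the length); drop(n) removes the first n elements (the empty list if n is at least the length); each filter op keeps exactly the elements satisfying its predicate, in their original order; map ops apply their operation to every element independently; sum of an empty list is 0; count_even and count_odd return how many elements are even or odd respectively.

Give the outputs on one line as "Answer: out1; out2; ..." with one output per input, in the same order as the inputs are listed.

Execution, op by op:
  [23, -24, -24, -8, 13, 4, -3, 47] -> [23, 13, 4, 47] -> 3
  [-30, 29, -45, -46, 30, 35, -46] -> [29, 30, 35] -> 2
  [24, 5, 17, -6] -> [24, 5, 17] -> 2
  [-10, 5, 43, 41, -6, 22, -42, 19] -> [5, 43, 41, 22, 19] -> 4
  [29, -20, -30, 16, -33, -40, -38, 13, 17, 3] -> [29, 16, 13, 17, 3] -> 4

3; 2; 2; 4; 4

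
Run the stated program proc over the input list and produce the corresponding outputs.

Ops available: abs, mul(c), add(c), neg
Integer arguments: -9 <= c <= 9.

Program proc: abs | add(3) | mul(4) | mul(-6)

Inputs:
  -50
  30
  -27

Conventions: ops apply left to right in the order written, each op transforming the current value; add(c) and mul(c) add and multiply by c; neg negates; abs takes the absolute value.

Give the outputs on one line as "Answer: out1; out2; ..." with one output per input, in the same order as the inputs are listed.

-1272; -792; -720

Execution, op by op:
  -50 -> 50 -> 53 -> 212 -> -1272
  30 -> 30 -> 33 -> 132 -> -792
  -27 -> 27 -> 30 -> 120 -> -720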